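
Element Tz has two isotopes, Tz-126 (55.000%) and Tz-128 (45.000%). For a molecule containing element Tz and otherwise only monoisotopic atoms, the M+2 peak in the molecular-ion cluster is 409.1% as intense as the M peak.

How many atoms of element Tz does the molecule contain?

5

With n Tz atoms, P(M+2)/P(M) = C(n,1)·p^(n−1)q / p^n = n·q/p = n · 0.45000/0.55000.
n = 4.091 × 0.55000/0.45000 = 5.00 ≈ 5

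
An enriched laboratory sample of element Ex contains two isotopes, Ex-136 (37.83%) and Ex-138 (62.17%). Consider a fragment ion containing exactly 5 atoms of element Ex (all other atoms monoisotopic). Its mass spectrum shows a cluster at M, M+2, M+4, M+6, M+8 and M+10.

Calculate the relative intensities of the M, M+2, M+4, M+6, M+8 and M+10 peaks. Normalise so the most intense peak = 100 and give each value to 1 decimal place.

2.3 : 18.5 : 60.8 : 100.0 : 82.2 : 27.0

The 5 Ex atoms are independent, so intensities follow the terms of (0.3783 + 0.6217)^5.
P(M) = 0.3783^5 = 0.007748
P(M+2) = 5 × 0.3783^4 × 0.6217^1 = 0.063664
P(M+4) = 10 × 0.3783^3 × 0.6217^2 = 0.209253
P(M+6) = 10 × 0.3783^2 × 0.6217^3 = 0.343887
P(M+8) = 5 × 0.3783^1 × 0.6217^4 = 0.282572
P(M+10) = 0.6217^5 = 0.092876
The M+6 peak is largest (0.343887); scaling to 100 gives 2.3 : 18.5 : 60.8 : 100.0 : 82.2 : 27.0.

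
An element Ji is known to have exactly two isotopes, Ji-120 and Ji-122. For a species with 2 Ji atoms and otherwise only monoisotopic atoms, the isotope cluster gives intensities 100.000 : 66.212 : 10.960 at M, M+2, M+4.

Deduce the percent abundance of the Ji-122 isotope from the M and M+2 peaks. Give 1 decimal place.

Let p = fractional abundance of Ji-120. I(M+2)/I(M) = [C(2,1)·p^1·(1−p)] / p^2 = 2·(1−p)/p = 66.212/100.000 = 0.6621
(1−p)/p = 0.6621/2 = 0.3311  ⇒  p = 1/(1 + 0.3311) = 0.7513
Ji-120: 75.1%, Ji-122: 24.9%.

24.9%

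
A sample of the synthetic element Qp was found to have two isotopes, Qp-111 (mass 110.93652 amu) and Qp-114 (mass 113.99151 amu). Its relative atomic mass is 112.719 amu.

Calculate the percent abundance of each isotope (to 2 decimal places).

With x = fraction of Qp-111 (so Qp-114 is 1 − x):
110.93652·x + 113.99151·(1 − x) = 112.719
(110.93652 − 113.99151)·x = 112.719 − 113.99151
x = -1.27251 / -3.05499 = 0.41653 → 41.65% Qp-111, 58.35% Qp-114.

Qp-111: 41.65%, Qp-114: 58.35%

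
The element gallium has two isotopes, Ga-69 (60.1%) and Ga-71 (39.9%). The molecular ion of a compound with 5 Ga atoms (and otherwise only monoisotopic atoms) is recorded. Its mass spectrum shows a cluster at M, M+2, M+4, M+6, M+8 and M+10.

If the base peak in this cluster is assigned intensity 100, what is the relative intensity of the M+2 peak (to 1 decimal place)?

75.3

Term probabilities: M 0.0784, M+2 0.2603, M+4 0.3456, M+6 0.2294, M+8 0.0762, M+10 0.0101. Base peak = M+4.
P(M+4) = C(5,2) × 0.601^3 × 0.399^2 = 10 × 0.2170818 × 0.159201 = 0.345596 (base)
P(M+2) = C(5,1) × 0.601^4 × 0.399^1 = 5 × 0.13046616 × 0.3990 = 0.260280
Relative intensity = 0.260280 / 0.345596 × 100 = 75.3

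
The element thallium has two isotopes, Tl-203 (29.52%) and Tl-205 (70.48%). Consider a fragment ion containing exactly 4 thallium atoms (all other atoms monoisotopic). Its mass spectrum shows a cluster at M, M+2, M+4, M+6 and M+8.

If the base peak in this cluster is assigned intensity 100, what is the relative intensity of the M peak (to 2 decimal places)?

Binomial terms of (0.2952 + 0.7048)^4: M 0.0076, M+2 0.0725, M+4 0.2597, M+6 0.4134, M+8 0.2468 → M+6 is the base peak.
P(M+6) = C(4,3) × 0.2952^1 × 0.7048^3 = 4 × 0.2952 × 0.35010449 = 0.413403 (base)
P(M) = C(4,0) × 0.2952^4 × 0.7048^0 = 1 × 0.00759391 × 1.0000 = 0.007594
Relative intensity = 0.007594 / 0.413403 × 100 = 1.84

1.84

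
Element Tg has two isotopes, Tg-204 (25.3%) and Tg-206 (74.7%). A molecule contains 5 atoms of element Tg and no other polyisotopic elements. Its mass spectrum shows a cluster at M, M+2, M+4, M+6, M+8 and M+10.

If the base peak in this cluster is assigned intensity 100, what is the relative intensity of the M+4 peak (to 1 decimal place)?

22.9

Term probabilities: M 0.0010, M+2 0.0153, M+4 0.0904, M+6 0.2668, M+8 0.3939, M+10 0.2326. Base peak = M+8.
P(M+8) = C(5,4) × 0.253^1 × 0.747^4 = 5 × 0.2530 × 0.31137404 = 0.393888 (base)
P(M+4) = C(5,2) × 0.253^3 × 0.747^2 = 10 × 0.01619428 × 0.558009 = 0.090366
Relative intensity = 0.090366 / 0.393888 × 100 = 22.9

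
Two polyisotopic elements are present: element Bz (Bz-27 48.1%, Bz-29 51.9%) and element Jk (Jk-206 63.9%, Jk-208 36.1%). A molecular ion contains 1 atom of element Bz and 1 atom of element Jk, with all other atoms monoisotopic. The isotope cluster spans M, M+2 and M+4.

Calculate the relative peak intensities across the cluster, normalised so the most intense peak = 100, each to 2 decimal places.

60.83 : 100.00 : 37.08

Element Bz pattern (n=1): 0.4810 : 0.5190
Element Jk pattern (n=1): 0.6390 : 0.3610
Convolve the two distributions (both contribute in 2-u steps):
  M: 0.4810×0.6390 = 0.307359
  M+2: 0.4810×0.3610 + 0.5190×0.6390 = 0.505282
  M+4: 0.5190×0.3610 = 0.187359
Scale to base peak (0.505282) = 100: 60.83 : 100.00 : 37.08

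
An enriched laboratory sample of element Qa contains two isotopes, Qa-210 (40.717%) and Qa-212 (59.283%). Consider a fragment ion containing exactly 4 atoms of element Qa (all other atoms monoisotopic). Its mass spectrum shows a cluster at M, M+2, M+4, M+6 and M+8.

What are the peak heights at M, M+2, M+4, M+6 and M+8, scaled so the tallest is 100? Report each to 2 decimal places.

Each Qa atom is independently Qa-210 (p = 0.40717) or Qa-212 (q = 0.59283); the cluster is the binomial expansion (p + q)^4.
P(M) = 0.40717^4 = 0.027485
P(M+2) = 4 × 0.40717^3 × 0.59283^1 = 0.160073
P(M+4) = 6 × 0.40717^2 × 0.59283^2 = 0.349593
P(M+6) = 4 × 0.40717^1 × 0.59283^3 = 0.339333
P(M+8) = 0.59283^4 = 0.123515
The M+4 peak is largest (0.349593); scaling to 100 gives 7.86 : 45.79 : 100.00 : 97.07 : 35.33.

7.86 : 45.79 : 100.00 : 97.07 : 35.33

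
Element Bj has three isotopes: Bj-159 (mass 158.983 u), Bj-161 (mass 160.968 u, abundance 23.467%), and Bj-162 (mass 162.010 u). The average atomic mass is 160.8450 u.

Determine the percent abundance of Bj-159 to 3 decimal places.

The remaining 76.533% is split between Bj-159 (fraction x) and Bj-162 (fraction 0.76533 − x).
Substituting: 158.983x + 162.010(0.76533 − x) = 123.07063944
(158.983 − 162.010)x = -0.92047386  ⇒  x = 0.30409, y = 0.46124
Bj-159: 30.409%, Bj-162: 46.124%.

30.409%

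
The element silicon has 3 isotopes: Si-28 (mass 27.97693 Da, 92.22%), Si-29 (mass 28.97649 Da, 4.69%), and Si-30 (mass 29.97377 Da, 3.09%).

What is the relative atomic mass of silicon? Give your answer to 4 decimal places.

The abundance-weighted mean is 0.9222 × 27.97693 + 0.0469 × 28.97649 + 0.0309 × 29.97377
= 25.800325 + 1.358997 + 0.926189 = 28.085511 Da

28.0855 Da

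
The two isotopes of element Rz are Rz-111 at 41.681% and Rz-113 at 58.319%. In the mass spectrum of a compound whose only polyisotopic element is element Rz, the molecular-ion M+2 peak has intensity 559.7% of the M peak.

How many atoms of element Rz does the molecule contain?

4

For n independent Rz atoms, I(M+2)/I(M) = n · (abundance Rz-113) / (abundance Rz-111) = n · 0.58319/0.41681.
n = 5.597 × 0.41681/0.58319 = 4.00 ≈ 4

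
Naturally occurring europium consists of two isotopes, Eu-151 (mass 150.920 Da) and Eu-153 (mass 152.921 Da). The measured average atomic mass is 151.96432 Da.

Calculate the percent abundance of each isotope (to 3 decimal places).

With x = fraction of Eu-151 (so Eu-153 is 1 − x):
150.920·x + 152.921·(1 − x) = 151.96432
(150.920 − 152.921)·x = 151.96432 − 152.921
x = -0.95668 / -2.001 = 0.47810 → 47.810% Eu-151, 52.190% Eu-153.

Eu-151: 47.810%, Eu-153: 52.190%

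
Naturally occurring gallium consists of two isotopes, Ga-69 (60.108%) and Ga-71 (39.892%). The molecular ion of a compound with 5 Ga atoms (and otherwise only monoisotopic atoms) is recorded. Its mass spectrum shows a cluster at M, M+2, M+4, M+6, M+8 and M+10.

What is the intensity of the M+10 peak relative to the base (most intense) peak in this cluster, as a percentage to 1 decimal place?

2.9%

Binomial terms of (0.60108 + 0.39892)^5: M 0.0785, M+2 0.2604, M+4 0.3456, M+6 0.2294, M+8 0.0761, M+10 0.0101 → M+4 is the base peak.
P(M+4) = C(5,2) × 0.60108^3 × 0.39892^2 = 10 × 0.2171685 × 0.15913717 = 0.345596 (base)
P(M+10) = C(5,5) × 0.60108^0 × 0.39892^5 = 1 × 1.0000 × 0.0101025 = 0.010103
Relative intensity = 0.010103 / 0.345596 × 100 = 2.9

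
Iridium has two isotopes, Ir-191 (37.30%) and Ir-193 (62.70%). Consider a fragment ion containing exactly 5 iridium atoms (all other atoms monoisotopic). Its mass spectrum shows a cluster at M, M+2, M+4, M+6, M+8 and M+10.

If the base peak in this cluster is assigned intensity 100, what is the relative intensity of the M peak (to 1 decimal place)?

(0.3730 + 0.6270)^5 gives M 0.0072, M+2 0.0607, M+4 0.2040, M+6 0.3429, M+8 0.2882, M+10 0.0969; the largest is M+6.
P(M+6) = C(5,3) × 0.3730^2 × 0.6270^3 = 10 × 0.139129 × 0.24649188 = 0.342942 (base)
P(M) = C(5,0) × 0.3730^5 × 0.6270^0 = 1 × 0.00722012 × 1.0000 = 0.007220
Relative intensity = 0.007220 / 0.342942 × 100 = 2.1

2.1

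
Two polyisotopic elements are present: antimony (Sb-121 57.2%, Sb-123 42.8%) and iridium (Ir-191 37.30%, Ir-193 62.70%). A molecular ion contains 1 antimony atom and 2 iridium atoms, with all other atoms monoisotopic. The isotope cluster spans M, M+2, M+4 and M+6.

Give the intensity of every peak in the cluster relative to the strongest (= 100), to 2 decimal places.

Antimony pattern (n=1): 0.5720 : 0.4280
Iridium pattern (n=2): 0.139129 : 0.467742 : 0.393129
Convolve the two distributions (both contribute in 2-u steps):
  M: 0.5720×0.139129 = 0.079582
  M+2: 0.5720×0.467742 + 0.4280×0.139129 = 0.327096
  M+4: 0.5720×0.393129 + 0.4280×0.467742 = 0.425063
  M+6: 0.4280×0.393129 = 0.168259
Scale to base peak (0.425063) = 100: 18.72 : 76.95 : 100.00 : 39.58

18.72 : 76.95 : 100.00 : 39.58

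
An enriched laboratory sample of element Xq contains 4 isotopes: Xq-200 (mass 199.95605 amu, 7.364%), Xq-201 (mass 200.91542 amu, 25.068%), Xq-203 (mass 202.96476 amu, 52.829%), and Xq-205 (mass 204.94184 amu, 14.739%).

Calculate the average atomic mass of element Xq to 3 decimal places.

202.521 amu

The abundance-weighted mean is 0.07364 × 199.95605 + 0.25068 × 200.91542 + 0.52829 × 202.96476 + 0.14739 × 204.94184
= 14.724764 + 50.365477 + 107.224253 + 30.206378 = 202.520872 amu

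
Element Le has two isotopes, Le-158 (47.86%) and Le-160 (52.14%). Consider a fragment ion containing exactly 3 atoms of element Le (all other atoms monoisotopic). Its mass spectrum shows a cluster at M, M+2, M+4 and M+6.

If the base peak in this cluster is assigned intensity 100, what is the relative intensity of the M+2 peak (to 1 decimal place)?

91.8

Binomial terms of (0.4786 + 0.5214)^3: M 0.1096, M+2 0.3583, M+4 0.3903, M+6 0.1417 → M+4 is the base peak.
P(M+4) = C(3,2) × 0.4786^1 × 0.5214^2 = 3 × 0.4786 × 0.27185796 = 0.390334 (base)
P(M+2) = C(3,1) × 0.4786^2 × 0.5214^1 = 3 × 0.22905796 × 0.5214 = 0.358292
Relative intensity = 0.358292 / 0.390334 × 100 = 91.8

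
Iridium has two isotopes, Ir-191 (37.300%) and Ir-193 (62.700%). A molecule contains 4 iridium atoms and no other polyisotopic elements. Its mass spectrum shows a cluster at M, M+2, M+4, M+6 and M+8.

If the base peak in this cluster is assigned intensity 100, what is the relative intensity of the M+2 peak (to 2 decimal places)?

Binomial terms of (0.37300 + 0.62700)^4: M 0.0194, M+2 0.1302, M+4 0.3282, M+6 0.3678, M+8 0.1546 → M+6 is the base peak.
P(M+6) = C(4,3) × 0.37300^1 × 0.62700^3 = 4 × 0.3730 × 0.24649188 = 0.367766 (base)
P(M+2) = C(4,1) × 0.37300^3 × 0.62700^1 = 4 × 0.05189512 × 0.6270 = 0.130153
Relative intensity = 0.130153 / 0.367766 × 100 = 35.39

35.39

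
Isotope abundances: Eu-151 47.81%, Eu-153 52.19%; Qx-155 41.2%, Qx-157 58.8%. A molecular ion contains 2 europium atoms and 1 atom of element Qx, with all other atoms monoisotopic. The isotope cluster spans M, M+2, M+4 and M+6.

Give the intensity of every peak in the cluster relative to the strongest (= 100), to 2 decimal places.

Europium pattern (n=2): 0.22857961 : 0.49904078 : 0.27237961
Element Qx pattern (n=1): 0.4120 : 0.5880
Convolve the two distributions (both contribute in 2-u steps):
  M: 0.22857961×0.4120 = 0.094175
  M+2: 0.22857961×0.5880 + 0.49904078×0.4120 = 0.340010
  M+4: 0.49904078×0.5880 + 0.27237961×0.4120 = 0.405656
  M+6: 0.27237961×0.5880 = 0.160159
Scale to base peak (0.405656) = 100: 23.22 : 83.82 : 100.00 : 39.48

23.22 : 83.82 : 100.00 : 39.48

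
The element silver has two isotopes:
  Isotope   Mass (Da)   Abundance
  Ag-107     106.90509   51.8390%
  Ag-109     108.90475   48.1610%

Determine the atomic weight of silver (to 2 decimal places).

Ar = Σ fᵢ·mᵢ = 0.518390 × 106.90509 + 0.481610 × 108.90475
= 55.418530 + 52.449617 = 107.868147 Da

107.87 Da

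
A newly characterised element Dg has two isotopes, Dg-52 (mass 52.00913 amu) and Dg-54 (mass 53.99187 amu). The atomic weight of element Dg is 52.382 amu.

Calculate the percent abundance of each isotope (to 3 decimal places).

Writing the weighted mean with unknown fraction x of Dg-52:
52.00913·x + 53.99187·(1 − x) = 52.382
(52.00913 − 53.99187)·x = 52.382 − 53.99187
x = -1.60987 / -1.98274 = 0.81194 → 81.194% Dg-52, 18.806% Dg-54.

Dg-52: 81.194%, Dg-54: 18.806%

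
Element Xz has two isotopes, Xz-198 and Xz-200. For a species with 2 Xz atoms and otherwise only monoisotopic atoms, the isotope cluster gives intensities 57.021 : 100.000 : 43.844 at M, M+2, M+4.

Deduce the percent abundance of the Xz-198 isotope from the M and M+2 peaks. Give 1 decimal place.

If p is the fraction of Xz that is Xz-198, then I(M+2)/I(M) = [C(2,1)·p^1·(1−p)] / p^2 = 2·(1−p)/p = 100.000/57.021 = 1.7537
(1−p)/p = 1.7537/2 = 0.8769  ⇒  p = 1/(1 + 0.8769) = 0.5328
Xz-198: 53.3%, Xz-200: 46.7%.

53.3%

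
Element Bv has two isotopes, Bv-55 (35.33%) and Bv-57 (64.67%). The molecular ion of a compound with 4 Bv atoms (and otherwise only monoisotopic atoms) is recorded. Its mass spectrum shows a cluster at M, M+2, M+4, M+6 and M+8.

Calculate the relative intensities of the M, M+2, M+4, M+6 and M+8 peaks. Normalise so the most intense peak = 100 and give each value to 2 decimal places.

The 4 Bv atoms are independent, so intensities follow the terms of (0.3533 + 0.6467)^4.
P(M) = 0.3533^4 = 0.015580
P(M+2) = 4 × 0.3533^3 × 0.6467^1 = 0.114076
P(M+4) = 6 × 0.3533^2 × 0.6467^2 = 0.313216
P(M+6) = 4 × 0.3533^1 × 0.6467^3 = 0.382219
P(M+8) = 0.6467^4 = 0.174909
The M+6 peak is largest (0.382219); scaling to 100 gives 4.08 : 29.85 : 81.95 : 100.00 : 45.76.

4.08 : 29.85 : 81.95 : 100.00 : 45.76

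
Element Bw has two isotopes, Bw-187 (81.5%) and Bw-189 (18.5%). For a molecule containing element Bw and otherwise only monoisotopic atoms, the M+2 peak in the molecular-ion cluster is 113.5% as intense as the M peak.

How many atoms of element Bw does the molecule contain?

5

With n Bw atoms, P(M+2)/P(M) = C(n,1)·p^(n−1)q / p^n = n·q/p = n · 0.185/0.815.
n = 1.135 × 0.815/0.185 = 5.00 ≈ 5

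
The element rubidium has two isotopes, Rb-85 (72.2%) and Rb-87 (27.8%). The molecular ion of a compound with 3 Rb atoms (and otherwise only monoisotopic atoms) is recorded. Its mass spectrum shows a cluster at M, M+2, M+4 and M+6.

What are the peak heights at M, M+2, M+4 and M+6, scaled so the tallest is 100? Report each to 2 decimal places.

86.57 : 100.00 : 38.50 : 4.94

The 3 Rb atoms are independent, so intensities follow the terms of (0.722 + 0.278)^3.
P(M) = 0.722^3 = 0.376367
P(M+2) = 3 × 0.722^2 × 0.278^1 = 0.434751
P(M+4) = 3 × 0.722^1 × 0.278^2 = 0.167397
P(M+6) = 0.278^3 = 0.021485
The M+2 peak is largest (0.434751); scaling to 100 gives 86.57 : 100.00 : 38.50 : 4.94.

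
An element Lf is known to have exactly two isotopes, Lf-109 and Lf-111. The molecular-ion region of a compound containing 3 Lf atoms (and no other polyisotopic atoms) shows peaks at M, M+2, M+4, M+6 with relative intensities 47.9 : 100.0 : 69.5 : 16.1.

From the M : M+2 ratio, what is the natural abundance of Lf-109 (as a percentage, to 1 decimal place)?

Let p = fractional abundance of Lf-109. I(M+2)/I(M) = [C(3,1)·p^2·(1−p)] / p^3 = 3·(1−p)/p = 100.0/47.9 = 2.0877
(1−p)/p = 2.0877/3 = 0.6959  ⇒  p = 1/(1 + 0.6959) = 0.5897
Lf-109: 59.0%, Lf-111: 41.0%.

59.0%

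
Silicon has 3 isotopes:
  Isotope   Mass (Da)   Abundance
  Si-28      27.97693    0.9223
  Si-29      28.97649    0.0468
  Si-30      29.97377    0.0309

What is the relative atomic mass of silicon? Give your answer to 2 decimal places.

Ar = Σ fᵢ·mᵢ = 0.9223 × 27.97693 + 0.0468 × 28.97649 + 0.0309 × 29.97377
= 25.803123 + 1.356100 + 0.926189 = 28.085412 Da

28.09 Da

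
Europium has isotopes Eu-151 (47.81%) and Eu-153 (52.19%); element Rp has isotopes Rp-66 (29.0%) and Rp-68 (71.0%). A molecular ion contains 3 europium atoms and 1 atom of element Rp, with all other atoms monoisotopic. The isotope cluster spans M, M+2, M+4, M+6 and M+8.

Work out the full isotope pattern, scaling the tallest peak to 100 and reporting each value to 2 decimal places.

Europium pattern (n=3): 0.10928391 : 0.3578871 : 0.39067407 : 0.14215492
Element Rp pattern (n=1): 0.2900 : 0.7100
Convolve the two distributions (both contribute in 2-u steps):
  M: 0.10928391×0.2900 = 0.031692
  M+2: 0.10928391×0.7100 + 0.3578871×0.2900 = 0.181379
  M+4: 0.3578871×0.7100 + 0.39067407×0.2900 = 0.367395
  M+6: 0.39067407×0.7100 + 0.14215492×0.2900 = 0.318604
  M+8: 0.14215492×0.7100 = 0.100930
Scale to base peak (0.367395) = 100: 8.63 : 49.37 : 100.00 : 86.72 : 27.47

8.63 : 49.37 : 100.00 : 86.72 : 27.47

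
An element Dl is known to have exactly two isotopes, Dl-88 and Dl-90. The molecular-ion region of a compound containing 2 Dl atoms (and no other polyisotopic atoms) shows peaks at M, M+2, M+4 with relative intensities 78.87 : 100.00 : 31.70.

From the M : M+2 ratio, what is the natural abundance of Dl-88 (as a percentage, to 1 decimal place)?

61.2%

If p is the fraction of Dl that is Dl-88, then I(M+2)/I(M) = [C(2,1)·p^1·(1−p)] / p^2 = 2·(1−p)/p = 100.00/78.87 = 1.2679
(1−p)/p = 1.2679/2 = 0.6340  ⇒  p = 1/(1 + 0.6340) = 0.6120
Dl-88: 61.2%, Dl-90: 38.8%.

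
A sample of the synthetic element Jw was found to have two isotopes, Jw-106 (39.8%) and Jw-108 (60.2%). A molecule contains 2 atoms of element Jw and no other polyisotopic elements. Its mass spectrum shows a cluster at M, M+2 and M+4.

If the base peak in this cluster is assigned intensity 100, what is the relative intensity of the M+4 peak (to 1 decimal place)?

Binomial terms of (0.398 + 0.602)^2: M 0.1584, M+2 0.4792, M+4 0.3624 → M+2 is the base peak.
P(M+2) = C(2,1) × 0.398^1 × 0.602^1 = 2 × 0.3980 × 0.6020 = 0.479192 (base)
P(M+4) = C(2,2) × 0.398^0 × 0.602^2 = 1 × 1.0000 × 0.362404 = 0.362404
Relative intensity = 0.362404 / 0.479192 × 100 = 75.6

75.6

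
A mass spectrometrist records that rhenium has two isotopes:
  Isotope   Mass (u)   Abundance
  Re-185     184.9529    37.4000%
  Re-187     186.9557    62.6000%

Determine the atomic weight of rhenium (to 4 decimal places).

Ar = Σ fᵢ·mᵢ = 0.374000 × 184.9529 + 0.626000 × 186.9557
= 69.17238 + 117.03427 = 186.20665 u

186.2067 u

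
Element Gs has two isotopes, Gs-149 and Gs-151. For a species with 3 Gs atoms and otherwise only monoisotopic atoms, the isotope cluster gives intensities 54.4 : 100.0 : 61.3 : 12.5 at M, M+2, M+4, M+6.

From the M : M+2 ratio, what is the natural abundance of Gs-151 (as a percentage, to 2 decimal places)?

Let p = fractional abundance of Gs-149. I(M+2)/I(M) = [C(3,1)·p^2·(1−p)] / p^3 = 3·(1−p)/p = 100.0/54.4 = 1.8382
(1−p)/p = 1.8382/3 = 0.6127  ⇒  p = 1/(1 + 0.6127) = 0.6201
Gs-149: 62.01%, Gs-151: 37.99%.

37.99%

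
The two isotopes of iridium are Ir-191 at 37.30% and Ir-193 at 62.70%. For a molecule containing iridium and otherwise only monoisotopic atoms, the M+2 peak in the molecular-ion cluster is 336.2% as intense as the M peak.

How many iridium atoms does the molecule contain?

2

With n Ir atoms, P(M+2)/P(M) = C(n,1)·p^(n−1)q / p^n = n·q/p = n · 0.6270/0.3730.
n = 3.362 × 0.3730/0.6270 = 2.00 ≈ 2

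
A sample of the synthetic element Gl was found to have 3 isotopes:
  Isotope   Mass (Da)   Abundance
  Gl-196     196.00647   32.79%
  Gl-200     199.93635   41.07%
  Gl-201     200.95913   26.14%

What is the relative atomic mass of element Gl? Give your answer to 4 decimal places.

The abundance-weighted mean is 0.3279 × 196.00647 + 0.4107 × 199.93635 + 0.2614 × 200.95913
= 64.270522 + 82.113859 + 52.530717 = 198.915098 Da

198.9151 Da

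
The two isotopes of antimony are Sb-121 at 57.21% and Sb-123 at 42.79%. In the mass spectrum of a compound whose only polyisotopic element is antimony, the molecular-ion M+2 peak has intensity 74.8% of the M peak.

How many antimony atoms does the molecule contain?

1

With n Sb atoms, P(M+2)/P(M) = C(n,1)·p^(n−1)q / p^n = n·q/p = n · 0.4279/0.5721.
n = 0.748 × 0.5721/0.4279 = 1.00 ≈ 1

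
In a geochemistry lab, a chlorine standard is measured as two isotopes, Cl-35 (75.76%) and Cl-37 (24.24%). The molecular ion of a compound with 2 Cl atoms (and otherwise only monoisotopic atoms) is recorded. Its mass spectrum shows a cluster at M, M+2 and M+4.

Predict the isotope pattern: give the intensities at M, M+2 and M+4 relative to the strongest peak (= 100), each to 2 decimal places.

The 2 Cl atoms are independent, so intensities follow the terms of (0.7576 + 0.2424)^2.
P(M) = 0.7576^2 = 0.573958
P(M+2) = 2 × 0.7576^1 × 0.2424^1 = 0.367284
P(M+4) = 0.2424^2 = 0.058758
The M peak is largest (0.573958); scaling to 100 gives 100.00 : 63.99 : 10.24.

100.00 : 63.99 : 10.24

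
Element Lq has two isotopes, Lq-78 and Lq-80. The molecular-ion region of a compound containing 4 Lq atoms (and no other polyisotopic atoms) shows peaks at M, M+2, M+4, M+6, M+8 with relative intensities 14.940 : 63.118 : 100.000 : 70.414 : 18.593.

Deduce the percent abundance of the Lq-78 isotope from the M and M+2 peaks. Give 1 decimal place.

Write p for the Lq-78 fraction. I(M+2)/I(M) = [C(4,1)·p^3·(1−p)] / p^4 = 4·(1−p)/p = 63.118/14.940 = 4.2248
(1−p)/p = 4.2248/4 = 1.0562  ⇒  p = 1/(1 + 1.0562) = 0.4863
Lq-78: 48.6%, Lq-80: 51.4%.

48.6%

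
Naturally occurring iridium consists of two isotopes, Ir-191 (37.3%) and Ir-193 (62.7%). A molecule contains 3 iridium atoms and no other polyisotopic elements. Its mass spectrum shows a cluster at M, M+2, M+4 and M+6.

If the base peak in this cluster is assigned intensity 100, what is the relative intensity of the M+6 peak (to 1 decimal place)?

(0.373 + 0.627)^3 gives M 0.0519, M+2 0.2617, M+4 0.4399, M+6 0.2465; the largest is M+4.
P(M+4) = C(3,2) × 0.373^1 × 0.627^2 = 3 × 0.3730 × 0.393129 = 0.439911 (base)
P(M+6) = C(3,3) × 0.373^0 × 0.627^3 = 1 × 1.0000 × 0.24649188 = 0.246492
Relative intensity = 0.246492 / 0.439911 × 100 = 56.0

56.0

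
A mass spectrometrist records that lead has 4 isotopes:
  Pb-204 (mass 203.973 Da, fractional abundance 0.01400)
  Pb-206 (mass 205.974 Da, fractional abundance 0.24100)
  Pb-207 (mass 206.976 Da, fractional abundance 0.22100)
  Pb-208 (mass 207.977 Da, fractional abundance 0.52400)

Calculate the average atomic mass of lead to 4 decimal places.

207.2170 Da

Average mass = Σ (abundance × isotope mass) = 0.01400 × 203.973 + 0.24100 × 205.974 + 0.22100 × 206.976 + 0.52400 × 207.977
= 2.85562 + 49.63973 + 45.74170 + 108.97995 = 207.21700 Da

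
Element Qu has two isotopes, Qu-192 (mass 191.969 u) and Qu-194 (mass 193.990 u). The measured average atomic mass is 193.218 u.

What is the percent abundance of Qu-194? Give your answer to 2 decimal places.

Writing the weighted mean with unknown fraction x of Qu-192:
191.969·x + 193.990·(1 − x) = 193.218
(191.969 − 193.990)·x = 193.218 − 193.990
x = -0.772 / -2.021 = 0.38199 → 38.20% Qu-192, 61.80% Qu-194.

61.80%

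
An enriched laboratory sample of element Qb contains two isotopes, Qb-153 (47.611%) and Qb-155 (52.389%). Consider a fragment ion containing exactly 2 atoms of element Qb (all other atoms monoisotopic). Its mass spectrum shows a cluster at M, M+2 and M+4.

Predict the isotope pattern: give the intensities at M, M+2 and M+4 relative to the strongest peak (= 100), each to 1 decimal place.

Expanding (0.47611 + 0.52389)^2:
P(M) = 0.47611^2 = 0.226681
P(M+2) = 2 × 0.47611^1 × 0.52389^1 = 0.498859
P(M+4) = 0.52389^2 = 0.274461
The M+2 peak is largest (0.498859); scaling to 100 gives 45.4 : 100.0 : 55.0.

45.4 : 100.0 : 55.0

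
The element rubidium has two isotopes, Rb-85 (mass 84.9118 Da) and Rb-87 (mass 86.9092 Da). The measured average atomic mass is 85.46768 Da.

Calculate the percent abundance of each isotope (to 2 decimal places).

Writing the weighted mean with unknown fraction x of Rb-85:
84.9118·x + 86.9092·(1 − x) = 85.46768
(84.9118 − 86.9092)·x = 85.46768 − 86.9092
x = -1.44152 / -1.9974 = 0.72170 → 72.17% Rb-85, 27.83% Rb-87.

Rb-85: 72.17%, Rb-87: 27.83%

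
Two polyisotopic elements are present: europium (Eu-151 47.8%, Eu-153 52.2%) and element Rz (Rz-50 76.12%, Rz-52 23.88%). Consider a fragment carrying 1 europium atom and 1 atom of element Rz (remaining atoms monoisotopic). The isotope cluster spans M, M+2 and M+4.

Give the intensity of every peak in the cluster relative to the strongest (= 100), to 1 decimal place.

71.1 : 100.0 : 24.4

Europium pattern (n=1): 0.4780 : 0.5220
Element Rz pattern (n=1): 0.7612 : 0.2388
Convolve the two distributions (both contribute in 2-u steps):
  M: 0.4780×0.7612 = 0.363854
  M+2: 0.4780×0.2388 + 0.5220×0.7612 = 0.511493
  M+4: 0.5220×0.2388 = 0.124654
Scale to base peak (0.511493) = 100: 71.1 : 100.0 : 24.4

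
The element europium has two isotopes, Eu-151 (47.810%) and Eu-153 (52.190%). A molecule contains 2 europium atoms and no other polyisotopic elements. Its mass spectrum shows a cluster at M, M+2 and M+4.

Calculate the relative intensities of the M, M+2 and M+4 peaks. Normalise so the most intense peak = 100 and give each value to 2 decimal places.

45.80 : 100.00 : 54.58

Each Eu atom is independently Eu-151 (p = 0.47810) or Eu-153 (q = 0.52190); the cluster is the binomial expansion (p + q)^2.
P(M) = 0.47810^2 = 0.228580
P(M+2) = 2 × 0.47810^1 × 0.52190^1 = 0.499041
P(M+4) = 0.52190^2 = 0.272380
The M+2 peak is largest (0.499041); scaling to 100 gives 45.80 : 100.00 : 54.58.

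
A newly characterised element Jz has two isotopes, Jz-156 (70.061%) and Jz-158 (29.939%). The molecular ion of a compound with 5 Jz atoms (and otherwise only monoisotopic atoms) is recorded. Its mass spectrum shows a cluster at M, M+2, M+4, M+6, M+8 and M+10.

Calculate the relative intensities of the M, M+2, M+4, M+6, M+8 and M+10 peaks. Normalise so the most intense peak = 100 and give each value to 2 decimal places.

46.80 : 100.00 : 85.47 : 36.52 : 7.80 : 0.67

The 5 Jz atoms are independent, so intensities follow the terms of (0.70061 + 0.29939)^5.
P(M) = 0.70061^5 = 0.168804
P(M+2) = 5 × 0.70061^4 × 0.29939^1 = 0.360672
P(M+4) = 10 × 0.70061^3 × 0.29939^2 = 0.308250
P(M+6) = 10 × 0.70061^2 × 0.29939^3 = 0.131724
P(M+8) = 5 × 0.70061^1 × 0.29939^4 = 0.028145
P(M+10) = 0.29939^5 = 0.002405
The M+2 peak is largest (0.360672); scaling to 100 gives 46.80 : 100.00 : 85.47 : 36.52 : 7.80 : 0.67.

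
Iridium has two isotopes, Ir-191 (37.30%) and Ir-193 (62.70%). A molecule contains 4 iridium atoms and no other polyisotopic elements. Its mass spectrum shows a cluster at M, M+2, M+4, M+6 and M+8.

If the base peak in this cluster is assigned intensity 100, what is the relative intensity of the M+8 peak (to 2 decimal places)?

42.02

Term probabilities: M 0.0194, M+2 0.1302, M+4 0.3282, M+6 0.3678, M+8 0.1546. Base peak = M+6.
P(M+6) = C(4,3) × 0.3730^1 × 0.6270^3 = 4 × 0.3730 × 0.24649188 = 0.367766 (base)
P(M+8) = C(4,4) × 0.3730^0 × 0.6270^4 = 1 × 1.0000 × 0.15455041 = 0.154550
Relative intensity = 0.154550 / 0.367766 × 100 = 42.02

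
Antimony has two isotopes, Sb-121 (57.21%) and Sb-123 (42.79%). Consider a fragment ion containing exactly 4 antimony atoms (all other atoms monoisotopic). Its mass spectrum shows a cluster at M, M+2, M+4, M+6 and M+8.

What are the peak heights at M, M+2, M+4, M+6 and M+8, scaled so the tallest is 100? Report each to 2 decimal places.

Expanding (0.5721 + 0.4279)^4:
P(M) = 0.5721^4 = 0.107124
P(M+2) = 4 × 0.5721^3 × 0.4279^1 = 0.320493
P(M+4) = 6 × 0.5721^2 × 0.4279^2 = 0.359567
P(M+6) = 4 × 0.5721^1 × 0.4279^3 = 0.179291
P(M+8) = 0.4279^4 = 0.033525
The M+4 peak is largest (0.359567); scaling to 100 gives 29.79 : 89.13 : 100.00 : 49.86 : 9.32.

29.79 : 89.13 : 100.00 : 49.86 : 9.32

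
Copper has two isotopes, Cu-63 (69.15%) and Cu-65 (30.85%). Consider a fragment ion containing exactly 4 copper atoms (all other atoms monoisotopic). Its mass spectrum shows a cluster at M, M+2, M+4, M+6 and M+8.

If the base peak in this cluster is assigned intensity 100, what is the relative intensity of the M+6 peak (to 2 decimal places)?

Binomial terms of (0.6915 + 0.3085)^4: M 0.2286, M+2 0.4080, M+4 0.2731, M+6 0.0812, M+8 0.0091 → M+2 is the base peak.
P(M+2) = C(4,1) × 0.6915^3 × 0.3085^1 = 4 × 0.33065611 × 0.3085 = 0.408030 (base)
P(M+6) = C(4,3) × 0.6915^1 × 0.3085^3 = 4 × 0.6915 × 0.02936064 = 0.081212
Relative intensity = 0.081212 / 0.408030 × 100 = 19.90

19.90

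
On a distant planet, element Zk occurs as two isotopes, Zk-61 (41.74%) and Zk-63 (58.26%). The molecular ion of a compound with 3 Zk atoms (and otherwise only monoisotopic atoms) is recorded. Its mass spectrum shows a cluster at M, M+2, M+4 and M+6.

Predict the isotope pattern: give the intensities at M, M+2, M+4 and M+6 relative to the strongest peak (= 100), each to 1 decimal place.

The 3 Zk atoms are independent, so intensities follow the terms of (0.4174 + 0.5826)^3.
P(M) = 0.4174^3 = 0.072721
P(M+2) = 3 × 0.4174^2 × 0.5826^1 = 0.304507
P(M+4) = 3 × 0.4174^1 × 0.5826^2 = 0.425025
P(M+6) = 0.5826^3 = 0.197748
The M+4 peak is largest (0.425025); scaling to 100 gives 17.1 : 71.6 : 100.0 : 46.5.

17.1 : 71.6 : 100.0 : 46.5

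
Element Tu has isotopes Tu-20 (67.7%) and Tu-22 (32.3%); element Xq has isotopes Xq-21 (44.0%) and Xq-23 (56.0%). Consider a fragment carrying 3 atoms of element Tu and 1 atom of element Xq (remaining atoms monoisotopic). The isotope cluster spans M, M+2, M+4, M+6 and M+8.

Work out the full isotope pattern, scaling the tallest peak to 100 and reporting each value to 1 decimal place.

Element Tu pattern (n=3): 0.31028873 : 0.4441208 : 0.2118922 : 0.03369827
Element Xq pattern (n=1): 0.4400 : 0.5600
Convolve the two distributions (both contribute in 2-u steps):
  M: 0.31028873×0.4400 = 0.136527
  M+2: 0.31028873×0.5600 + 0.4441208×0.4400 = 0.369175
  M+4: 0.4441208×0.5600 + 0.2118922×0.4400 = 0.341940
  M+6: 0.2118922×0.5600 + 0.03369827×0.4400 = 0.133487
  M+8: 0.03369827×0.5600 = 0.018871
Scale to base peak (0.369175) = 100: 37.0 : 100.0 : 92.6 : 36.2 : 5.1

37.0 : 100.0 : 92.6 : 36.2 : 5.1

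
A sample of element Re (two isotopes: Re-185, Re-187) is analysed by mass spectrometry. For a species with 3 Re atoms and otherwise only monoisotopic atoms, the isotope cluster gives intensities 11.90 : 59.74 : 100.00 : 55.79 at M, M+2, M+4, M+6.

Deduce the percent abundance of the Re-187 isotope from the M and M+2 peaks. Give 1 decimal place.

62.6%

Write p for the Re-185 fraction. I(M+2)/I(M) = [C(3,1)·p^2·(1−p)] / p^3 = 3·(1−p)/p = 59.74/11.90 = 5.0202
(1−p)/p = 5.0202/3 = 1.6734  ⇒  p = 1/(1 + 1.6734) = 0.3741
Re-185: 37.4%, Re-187: 62.6%.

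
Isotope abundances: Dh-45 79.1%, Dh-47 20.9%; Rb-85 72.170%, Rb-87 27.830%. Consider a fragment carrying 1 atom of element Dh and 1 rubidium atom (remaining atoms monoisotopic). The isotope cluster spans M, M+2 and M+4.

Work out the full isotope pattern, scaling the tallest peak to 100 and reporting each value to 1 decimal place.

Element Dh pattern (n=1): 0.7910 : 0.2090
Rubidium pattern (n=1): 0.7217 : 0.2783
Convolve the two distributions (both contribute in 2-u steps):
  M: 0.7910×0.7217 = 0.570865
  M+2: 0.7910×0.2783 + 0.2090×0.7217 = 0.370971
  M+4: 0.2090×0.2783 = 0.058165
Scale to base peak (0.570865) = 100: 100.0 : 65.0 : 10.2

100.0 : 65.0 : 10.2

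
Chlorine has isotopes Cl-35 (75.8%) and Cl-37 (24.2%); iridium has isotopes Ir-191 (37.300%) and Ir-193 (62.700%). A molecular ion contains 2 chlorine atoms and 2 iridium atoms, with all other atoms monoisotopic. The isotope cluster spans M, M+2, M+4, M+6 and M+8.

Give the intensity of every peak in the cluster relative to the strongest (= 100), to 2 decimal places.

Chlorine pattern (n=2): 0.574564 : 0.366872 : 0.058564
Iridium pattern (n=2): 0.139129 : 0.467742 : 0.393129
Convolve the two distributions (both contribute in 2-u steps):
  M: 0.574564×0.139129 = 0.079939
  M+2: 0.574564×0.467742 + 0.366872×0.139129 = 0.319790
  M+4: 0.574564×0.393129 + 0.366872×0.467742 + 0.058564×0.139129 = 0.405627
  M+6: 0.366872×0.393129 + 0.058564×0.467742 = 0.171621
  M+8: 0.058564×0.393129 = 0.023023
Scale to base peak (0.405627) = 100: 19.71 : 78.84 : 100.00 : 42.31 : 5.68

19.71 : 78.84 : 100.00 : 42.31 : 5.68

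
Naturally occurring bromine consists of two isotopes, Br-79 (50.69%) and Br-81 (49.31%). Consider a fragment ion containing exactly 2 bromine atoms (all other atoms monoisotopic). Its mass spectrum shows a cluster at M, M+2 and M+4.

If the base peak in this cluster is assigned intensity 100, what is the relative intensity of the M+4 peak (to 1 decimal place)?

48.6

(0.5069 + 0.4931)^2 gives M 0.2569, M+2 0.4999, M+4 0.2431; the largest is M+2.
P(M+2) = C(2,1) × 0.5069^1 × 0.4931^1 = 2 × 0.5069 × 0.4931 = 0.499905 (base)
P(M+4) = C(2,2) × 0.5069^0 × 0.4931^2 = 1 × 1.0000 × 0.24314761 = 0.243148
Relative intensity = 0.243148 / 0.499905 × 100 = 48.6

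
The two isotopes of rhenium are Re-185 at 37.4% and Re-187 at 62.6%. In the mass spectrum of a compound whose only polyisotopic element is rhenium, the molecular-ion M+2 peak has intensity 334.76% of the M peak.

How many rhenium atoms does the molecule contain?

2

For n independent Re atoms, I(M+2)/I(M) = n · (abundance Re-187) / (abundance Re-185) = n · 0.626/0.374.
n = 3.3476 × 0.374/0.626 = 2.00 ≈ 2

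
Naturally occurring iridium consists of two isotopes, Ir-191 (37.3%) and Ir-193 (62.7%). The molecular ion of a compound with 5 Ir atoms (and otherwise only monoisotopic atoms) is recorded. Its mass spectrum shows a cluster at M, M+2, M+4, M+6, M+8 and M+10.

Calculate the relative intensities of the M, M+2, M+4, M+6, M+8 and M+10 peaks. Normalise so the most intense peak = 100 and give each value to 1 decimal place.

The 5 Ir atoms are independent, so intensities follow the terms of (0.373 + 0.627)^5.
P(M) = 0.373^5 = 0.007220
P(M+2) = 5 × 0.373^4 × 0.627^1 = 0.060684
P(M+4) = 10 × 0.373^3 × 0.627^2 = 0.204015
P(M+6) = 10 × 0.373^2 × 0.627^3 = 0.342942
P(M+8) = 5 × 0.373^1 × 0.627^4 = 0.288237
P(M+10) = 0.627^5 = 0.096903
The M+6 peak is largest (0.342942); scaling to 100 gives 2.1 : 17.7 : 59.5 : 100.0 : 84.0 : 28.3.

2.1 : 17.7 : 59.5 : 100.0 : 84.0 : 28.3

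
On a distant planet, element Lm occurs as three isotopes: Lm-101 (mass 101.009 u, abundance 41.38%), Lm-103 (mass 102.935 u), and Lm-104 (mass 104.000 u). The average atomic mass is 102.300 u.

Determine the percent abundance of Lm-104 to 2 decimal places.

15.21%

The remaining 58.62% is split between Lm-103 (fraction x) and Lm-104 (fraction 0.5862 − x).
Substituting: 102.935x + 104.000(0.5862 − x) = 60.5024758
(102.935 − 104.000)x = -0.4623242  ⇒  x = 0.43411, y = 0.15209
Lm-103: 43.41%, Lm-104: 15.21%.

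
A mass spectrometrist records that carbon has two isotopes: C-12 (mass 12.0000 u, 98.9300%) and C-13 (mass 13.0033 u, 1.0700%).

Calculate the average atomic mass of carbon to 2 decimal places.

12.01 u

The abundance-weighted mean is 0.989300 × 12.0000 + 0.010700 × 13.0033
= 11.87160 + 0.13914 = 12.01074 u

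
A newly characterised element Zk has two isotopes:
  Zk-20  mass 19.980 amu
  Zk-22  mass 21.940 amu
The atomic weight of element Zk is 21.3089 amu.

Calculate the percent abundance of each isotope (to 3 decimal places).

Zk-20: 32.199%, Zk-22: 67.801%

Let x be the fractional abundance of Zk-20; then Zk-22 has abundance 1 − x.
19.980·x + 21.940·(1 − x) = 21.3089
(19.980 − 21.940)·x = 21.3089 − 21.940
x = -0.6311 / -1.960 = 0.32199 → 32.199% Zk-20, 67.801% Zk-22.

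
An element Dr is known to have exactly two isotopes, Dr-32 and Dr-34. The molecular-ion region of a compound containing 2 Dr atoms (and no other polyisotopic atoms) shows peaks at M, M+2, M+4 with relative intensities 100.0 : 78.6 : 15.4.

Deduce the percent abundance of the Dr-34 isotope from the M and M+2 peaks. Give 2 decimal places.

Write p for the Dr-32 fraction. I(M+2)/I(M) = [C(2,1)·p^1·(1−p)] / p^2 = 2·(1−p)/p = 78.6/100.0 = 0.7860
(1−p)/p = 0.7860/2 = 0.3930  ⇒  p = 1/(1 + 0.3930) = 0.7179
Dr-32: 71.79%, Dr-34: 28.21%.

28.21%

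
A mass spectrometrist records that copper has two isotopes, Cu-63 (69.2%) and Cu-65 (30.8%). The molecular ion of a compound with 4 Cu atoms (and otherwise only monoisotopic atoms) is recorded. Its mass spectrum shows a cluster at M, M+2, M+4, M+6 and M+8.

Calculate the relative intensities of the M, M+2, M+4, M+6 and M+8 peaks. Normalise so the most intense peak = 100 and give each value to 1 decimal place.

Expanding (0.692 + 0.308)^4:
P(M) = 0.692^4 = 0.229311
P(M+2) = 4 × 0.692^3 × 0.308^1 = 0.408253
P(M+4) = 6 × 0.692^2 × 0.308^2 = 0.272562
P(M+6) = 4 × 0.692^1 × 0.308^3 = 0.080876
P(M+8) = 0.308^4 = 0.008999
The M+2 peak is largest (0.408253); scaling to 100 gives 56.2 : 100.0 : 66.8 : 19.8 : 2.2.

56.2 : 100.0 : 66.8 : 19.8 : 2.2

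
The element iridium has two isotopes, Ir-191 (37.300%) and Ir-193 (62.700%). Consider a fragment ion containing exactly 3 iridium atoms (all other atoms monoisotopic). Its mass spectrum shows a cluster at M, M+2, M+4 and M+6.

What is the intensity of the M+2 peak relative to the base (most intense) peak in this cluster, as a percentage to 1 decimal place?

59.5%

Binomial terms of (0.37300 + 0.62700)^3: M 0.0519, M+2 0.2617, M+4 0.4399, M+6 0.2465 → M+4 is the base peak.
P(M+4) = C(3,2) × 0.37300^1 × 0.62700^2 = 3 × 0.3730 × 0.393129 = 0.439911 (base)
P(M+2) = C(3,1) × 0.37300^2 × 0.62700^1 = 3 × 0.139129 × 0.6270 = 0.261702
Relative intensity = 0.261702 / 0.439911 × 100 = 59.5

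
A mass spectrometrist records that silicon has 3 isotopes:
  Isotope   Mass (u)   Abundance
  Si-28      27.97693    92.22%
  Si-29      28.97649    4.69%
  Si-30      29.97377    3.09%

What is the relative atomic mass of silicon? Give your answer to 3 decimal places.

28.086 u

The abundance-weighted mean is 0.9222 × 27.97693 + 0.0469 × 28.97649 + 0.0309 × 29.97377
= 25.800325 + 1.358997 + 0.926189 = 28.085511 u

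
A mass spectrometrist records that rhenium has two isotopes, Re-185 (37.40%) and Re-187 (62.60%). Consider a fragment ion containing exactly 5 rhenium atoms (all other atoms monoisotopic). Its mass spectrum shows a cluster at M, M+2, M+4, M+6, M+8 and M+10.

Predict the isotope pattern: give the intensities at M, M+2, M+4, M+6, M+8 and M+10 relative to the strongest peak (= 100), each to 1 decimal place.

Each Re atom is independently Re-185 (p = 0.3740) or Re-187 (q = 0.6260); the cluster is the binomial expansion (p + q)^5.
P(M) = 0.3740^5 = 0.007317
P(M+2) = 5 × 0.3740^4 × 0.6260^1 = 0.061239
P(M+4) = 10 × 0.3740^3 × 0.6260^2 = 0.205005
P(M+6) = 10 × 0.3740^2 × 0.6260^3 = 0.343136
P(M+8) = 5 × 0.3740^1 × 0.6260^4 = 0.287170
P(M+10) = 0.6260^5 = 0.096133
The M+6 peak is largest (0.343136); scaling to 100 gives 2.1 : 17.8 : 59.7 : 100.0 : 83.7 : 28.0.

2.1 : 17.8 : 59.7 : 100.0 : 83.7 : 28.0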